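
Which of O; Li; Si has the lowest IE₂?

The second ionization energy removes an electron from the +1 ion. For each element: O⁺ still has 5 valence electrons; Li⁺ is the bare [He] core; Si⁺ still has 3 valence electrons.
Core electrons are held far more tightly than valence electrons, so Li tops the IE_2 order.
Valence configurations: O⁺ [He]2s²2p³, Si⁺ [Ne]3s²3p¹.
Approximate IE_2 values (kJ/mol): O 3388, Li 7298, Si 1577.
Putting it together, IE_2: Si < O < Li.

Si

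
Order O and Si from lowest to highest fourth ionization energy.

Si < O

The fourth ionization energy removes an electron from the +3 ion. For each element: O³⁺ still has 3 valence electrons; Si³⁺ still has 1 valence electron.
All are still removing valence electrons, so compare the +3 ions as you would atoms: IE_4 generally rises across a period (higher Z_eff) and falls down a group (larger shell), subject to the usual subshell exceptions.
Valence configurations: O³⁺ [He]2s²2p¹, Si³⁺ [Ne]3s¹.
Tabulated IE_4 (kJ/mol): O 7469, Si 4356.
So the fourth ionization energies run Si < O.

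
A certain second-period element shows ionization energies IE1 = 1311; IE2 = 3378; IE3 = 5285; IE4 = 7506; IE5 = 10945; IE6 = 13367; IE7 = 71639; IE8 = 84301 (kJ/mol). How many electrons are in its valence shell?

6

Look for the largest jump between consecutive ionization energies: IE7/IE6 ≈ 5.4, far larger than any earlier ratio.
That jump marks the point where a core electron is being removed. So the atom has 6 valence electrons.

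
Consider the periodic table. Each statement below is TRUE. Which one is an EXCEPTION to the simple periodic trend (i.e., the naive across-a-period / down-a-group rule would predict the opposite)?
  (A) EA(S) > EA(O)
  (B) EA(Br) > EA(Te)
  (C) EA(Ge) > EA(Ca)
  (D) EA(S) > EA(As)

(A)

The general trend: electron affinity increases across a period and decreases down a group.
(A) S (period 3, group 16) vs O (period 2, group 16): the stated order contradicts the simple trend.
(B) Br (period 4, group 17) vs Te (period 5, group 16): the stated order agrees with the simple trend.
(C) Ge (period 4, group 14) vs Ca (period 4, group 2): the stated order agrees with the simple trend.
(D) S (period 3, group 16) vs As (period 4, group 15): the stated order agrees with the simple trend.
The exception is (A): the compact 2p subshell of O repels the added electron more than S's larger 3p does.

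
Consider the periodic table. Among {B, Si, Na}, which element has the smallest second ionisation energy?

Si

The second ionization energy removes an electron from the +1 ion. For each element: B⁺ still has 2 valence electrons; Si⁺ still has 3 valence electrons; Na⁺ is the bare [Ne] core.
Pulling an electron out of a noble-gas core costs far more than removing a remaining valence electron, so Na sits at the high end of IE_2.
Valence configurations: B⁺ [He]2s², Si⁺ [Ne]3s²3p¹.
Approximate IE_2 values (kJ/mol): B 2427, Si 1577, Na 4562.
Overall IE_2 order: Si < B < Na.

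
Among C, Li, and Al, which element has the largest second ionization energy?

After 1 electron has been removed, what remains? C⁺ still has 3 valence electrons; Li⁺ is the bare [He] core; Al⁺ still has 2 valence electrons.
Breaking into a closed-shell core is much more expensive than removing a leftover valence electron — Li has the largest IE_2 here.
Valence configurations: C⁺ [He]2s²2p¹, Al⁺ [Ne]3s².
Tabulated IE_2 (kJ/mol): C 2353, Li 7298, Al 1817.
Hence IE_2: Al < C < Li.

Li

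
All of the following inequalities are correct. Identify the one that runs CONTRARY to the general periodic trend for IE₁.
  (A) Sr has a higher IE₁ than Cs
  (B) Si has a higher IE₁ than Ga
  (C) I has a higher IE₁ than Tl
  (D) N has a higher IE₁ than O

(D)

The general trend: IE₁ increases across a period and decreases down a group.
(A) Sr (period 5, group 2) vs Cs (period 6, group 1): the stated order agrees with the simple trend.
(B) Si (period 3, group 14) vs Ga (period 4, group 13): the stated order agrees with the simple trend.
(C) I (period 5, group 17) vs Tl (period 6, group 13): the stated order agrees with the simple trend.
(D) N (period 2, group 15) vs O (period 2, group 16): the stated order contradicts the simple trend.
The exception is (D): pairing an electron in O's 2p⁴ costs repulsion energy, so O ionizes more easily than half-filled N (2p³).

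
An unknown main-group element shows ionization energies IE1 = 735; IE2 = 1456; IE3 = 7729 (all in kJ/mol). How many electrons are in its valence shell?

2

Look for the largest jump between consecutive ionization energies: IE3/IE2 ≈ 5.3, far larger than any earlier ratio.
That jump marks the point where a core electron is being removed. So the atom has 2 valence electrons.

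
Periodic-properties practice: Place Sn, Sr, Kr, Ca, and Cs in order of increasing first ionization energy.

IE₁ increases left→right with effective nuclear charge and decreases top→bottom as the valence shell moves farther out.
Neither a single period nor a single group — weigh both effects.
Sr > Cs: relative to Cs, both the across-period and down-group shifts push Sr's first ionization energy up.
Ca > Sr: they share group 2; the group trend gives Ca the larger value.
Sn > Ca: the two effects oppose for this pair; the across-period effect wins (709 vs 590 kJ/mol).
Kr > Sn: relative to Sn, both the across-period and down-group shifts push Kr's first ionization energy up.
Tabulated first ionization energy (kJ/mol): Ca 590, Kr 1351, Sr 550, Sn 709, Cs 376.
So from lowest to highest: Cs < Sr < Ca < Sn < Kr.

Cs, Sr, Ca, Sn, Kr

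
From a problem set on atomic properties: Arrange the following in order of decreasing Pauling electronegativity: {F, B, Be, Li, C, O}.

F > O > C > B > Be > Li

Atoms toward the upper right of the periodic table pull bonding electrons most strongly.
All lie in period 2, so electronegativity increases left to right.
So from highest to lowest: F > O > C > B > Be > Li.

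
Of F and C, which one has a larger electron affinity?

Atoms with high Z_eff and room in the valence shell (especially the halogens) have the most exothermic electron affinities.
All lie in period 2, so electron affinity increases left to right.
So F has the larger electron affinity (F > C).

F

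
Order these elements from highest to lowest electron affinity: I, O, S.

Adding an electron releases more energy for atoms nearer the top right (short of the noble gases).
Here both period and group differ, so the two effects have to be weighed against each other.
S > O: this pair runs against the simple trend — see the exception note.
I > S: the two effects oppose for this pair; the across-period effect wins (295 vs 200 kJ/mol).
Note the exception: S has a higher electron affinity than O, contrary to the simple trend — the compact 2p subshell of O repels the added electron more than S's larger 3p does.
Approximate values (kJ/mol): O 141, S 200, I 295.
So from highest to lowest: I > S > O.

I, S, O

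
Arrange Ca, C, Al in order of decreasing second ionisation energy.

C > Al > Ca

IE_2 is the cost of taking one more electron from the +1 cation: Ca⁺ still has 1 valence electron; C⁺ still has 3 valence electrons; Al⁺ still has 2 valence electrons.
All are still removing valence electrons, so compare the +1 ions as you would atoms: IE_2 generally rises across a period (higher Z_eff) and falls down a group (larger shell), subject to the usual subshell exceptions.
Valence configurations: Ca⁺ [Ar]4s¹, C⁺ [He]2s²2p¹, Al⁺ [Ne]3s².
The numbers (kJ/mol): Ca 1145, C 2353, Al 1817.
So the second ionization energies run Ca < Al < C.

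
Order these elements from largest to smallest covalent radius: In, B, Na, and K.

K > Na > In > B

B is in period 2, group 13; Na is in period 3, group 1; K is in period 4, group 1; In is in period 5, group 13.
Atomic radius shrinks across a period as nuclear charge pulls the same shell inward, and grows down a group as new shells are added.
Here both period and group differ, so the two effects have to be weighed against each other.
In > B: In sits below B in group 13, so the down-group effect alone puts In larger.
Na > In: the two effects oppose for this pair; the across-period effect wins (155 vs 142 pm).
K > Na: K sits below Na in group 1, so the down-group effect alone puts K larger.
Tabulated atomic radius (pm): B 85, Na 155, K 196, In 142.
So from largest to smallest: K > Na > In > B.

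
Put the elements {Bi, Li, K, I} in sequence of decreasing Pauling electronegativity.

I > Bi > Li > K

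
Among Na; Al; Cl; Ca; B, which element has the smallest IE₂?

Ca

Consider each +1 ion: Na⁺ is the bare [Ne] core; Al⁺ still has 2 valence electrons; Cl⁺ still has 6 valence electrons; Ca⁺ still has 1 valence electron; B⁺ still has 2 valence electrons.
Pulling an electron out of a noble-gas core costs far more than removing a remaining valence electron, so Na sits at the high end of IE_2.
Valence configurations: Al⁺ [Ne]3s², Cl⁺ [Ne]3s²3p⁴, Ca⁺ [Ar]4s¹, B⁺ [He]2s².
The numbers (kJ/mol): Na 4562, Al 1817, Cl 2298, Ca 1145, B 2427.
Overall IE_2 order: Ca < Al < Cl < B < Na.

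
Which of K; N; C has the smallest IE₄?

K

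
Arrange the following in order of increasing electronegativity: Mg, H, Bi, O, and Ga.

Mg < Ga < Bi < H < O

H is in period 1, group 1; O is in period 2, group 16; Mg is in period 3, group 2; Ga is in period 4, group 13; Bi is in period 6, group 15.
Smaller atoms with higher effective nuclear charge are more electronegative.
Neither a single period nor a single group — weigh both effects.
Ga > Mg: the two effects oppose for this pair; the across-period effect wins (1.81 vs 1.31).
Bi > Ga: the two effects oppose for this pair; the across-period effect wins (2.02 vs 1.81).
H > Bi: the two effects oppose for this pair; the down-group effect wins (2.20 vs 2.02).
O > H: the two effects oppose for this pair; the across-period effect wins (3.44 vs 2.20).
For reference (Pauling): H 2.20, O 3.44, Mg 1.31, Ga 1.81, Bi 2.02.
So from lowest to highest: Mg < Ga < Bi < H < O.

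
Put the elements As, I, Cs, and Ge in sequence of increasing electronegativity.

Ge is in period 4, group 14; As is in period 4, group 15; I is in period 5, group 17; Cs is in period 6, group 1.
Smaller atoms with higher effective nuclear charge are more electronegative.
Here both period and group differ, so the two effects have to be weighed against each other.
Ge > Cs: relative to Cs, both the across-period and down-group shifts push Ge's electronegativity up.
As > Ge: As lies to the right of Ge in period 4, so the across-period effect alone puts As higher.
I > As: the two effects oppose for this pair; the across-period effect wins (2.66 vs 2.18).
Approximate values (Pauling): Ge 2.01, As 2.18, I 2.66, Cs 0.79.
So from lowest to highest: Cs < Ge < As < I.

Cs < Ge < As < I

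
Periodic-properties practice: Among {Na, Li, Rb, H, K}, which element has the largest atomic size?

Across a period the added protons contract the valence shell; down a group each new principal shell makes the atom larger.
All are in group 1, so atomic radius increases down the group.
The largest atomic size among these belongs to Rb.

Rb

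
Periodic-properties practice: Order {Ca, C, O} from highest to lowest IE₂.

IE_2 is the cost of taking one more electron from the +1 cation: Ca⁺ still has 1 valence electron; C⁺ still has 3 valence electrons; O⁺ still has 5 valence electrons.
All are still removing valence electrons, so compare the +1 ions as you would atoms: IE_2 generally rises across a period (higher Z_eff) and falls down a group (larger shell), subject to the usual subshell exceptions.
Valence configurations: Ca⁺ [Ar]4s¹, C⁺ [He]2s²2p¹, O⁺ [He]2s²2p³.
Approximate IE_2 values (kJ/mol): Ca 1145, C 2353, O 3388.
Hence IE_2: Ca < C < O.

O, C, Ca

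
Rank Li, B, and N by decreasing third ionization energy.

Li > N > B

The third ionization energy removes an electron from the +2 ion. For each element: Li²⁺ is already 1 electron into the core; B²⁺ still has 1 valence electron; N²⁺ still has 3 valence electrons.
Pulling an electron out of a noble-gas core costs far more than removing a remaining valence electron, so Li sits at the high end of IE_3.
Valence configurations: B²⁺ [He]2s¹, N²⁺ [He]2s²2p¹.
The numbers (kJ/mol): Li 11815, B 3660, N 4578.
Overall IE_3 order: B < N < Li.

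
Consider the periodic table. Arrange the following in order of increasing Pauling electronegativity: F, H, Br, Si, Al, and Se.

H is in period 1, group 1; F is in period 2, group 17; Al is in period 3, group 13; Si is in period 3, group 14; Se is in period 4, group 16; Br is in period 4, group 17.
Electronegativity increases across a period and decreases down a group, tracking effective nuclear charge and atomic size.
Neither a single period nor a single group — weigh both effects.
Si > Al: Si lies to the right of Al in period 3, so the across-period effect alone puts Si higher.
H > Si: the two effects oppose for this pair; the down-group effect wins (2.20 vs 1.90).
Se > H: period and group pull opposite ways; the across-period shift dominates (2.55 vs 2.20).
Br > Se: both are in period 4; the period trend gives Br the larger value.
F > Br: they share group 17; the group trend gives F the larger value.
Tabulated electronegativity (Pauling): H 2.20, F 3.98, Al 1.61, Si 1.90, Se 2.55, Br 2.96.
So from lowest to highest: Al < Si < H < Se < Br < F.

Al, Si, H, Se, Br, F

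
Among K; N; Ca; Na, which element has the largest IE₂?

Na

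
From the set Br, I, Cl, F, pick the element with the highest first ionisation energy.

F

F is in period 2, group 17; Cl is in period 3, group 17; Br is in period 4, group 17; I is in period 5, group 17.
Removing the outermost electron gets harder across a period and easier down a group.
All are in group 17, so first ionization energy increases up the group.
The highest first ionisation energy among these belongs to F.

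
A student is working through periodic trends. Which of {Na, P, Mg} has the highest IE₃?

Mg

After 2 electrons have been removed, what remains? Na²⁺ is already 1 electron into the core; P²⁺ still has 3 valence electrons; Mg²⁺ is the bare [Ne] core.
Core electrons are held far more tightly than valence electrons, so Na and Mg top the IE_3 order.
The numbers (kJ/mol): Na 6910, P 2914, Mg 7733.
Overall IE_3 order: P < Na < Mg.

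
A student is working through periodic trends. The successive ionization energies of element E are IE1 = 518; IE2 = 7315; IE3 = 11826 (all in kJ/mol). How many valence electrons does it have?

1

Look for the largest jump between consecutive ionization energies: IE2/IE1 ≈ 14.1, far larger than any earlier ratio.
That jump marks the point where a core electron is being removed. So the atom has 1 valence electron.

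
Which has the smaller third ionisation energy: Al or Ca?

IE_3 is the cost of taking one more electron from the +2 cation: Al²⁺ still has 1 valence electron; Ca²⁺ is the bare [Ar] core.
Pulling an electron out of a noble-gas core costs far more than removing a remaining valence electron, so Ca sits at the high end of IE_3.
Approximate IE_3 values (kJ/mol): Al 2745, Ca 4912.
Hence IE_3: Al < Ca.

Al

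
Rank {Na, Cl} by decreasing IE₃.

Na > Cl

IE_3 is the cost of taking one more electron from the +2 cation: Na²⁺ is already 1 electron into the core; Cl²⁺ still has 5 valence electrons.
Breaking into a closed-shell core is much more expensive than removing a leftover valence electron — Na has the largest IE_3 here.
Approximate IE_3 values (kJ/mol): Na 6910, Cl 3822.
Hence IE_3: Cl < Na.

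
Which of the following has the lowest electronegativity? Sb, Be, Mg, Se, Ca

Electronegativity increases across a period and decreases down a group, tracking effective nuclear charge and atomic size.
These span different periods and groups, so the two trends combine.
Mg > Ca: Mg sits above Ca in group 2, so the down-group effect alone puts Mg higher.
Be > Mg: Be sits above Mg in group 2, so the down-group effect alone puts Be higher.
Sb > Be: the two effects oppose for this pair; the across-period effect wins (2.05 vs 1.57).
Se > Sb: relative to Sb, both the across-period and down-group shifts push Se's electronegativity up.
For reference (Pauling): Be 1.57, Mg 1.31, Ca 1.00, Se 2.55, Sb 2.05.
The lowest electronegativity among these belongs to Ca.

Ca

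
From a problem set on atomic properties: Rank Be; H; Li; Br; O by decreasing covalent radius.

Li > Br > Be > O > H

H is in period 1, group 1; Li is in period 2, group 1; Be is in period 2, group 2; O is in period 2, group 16; Br is in period 4, group 17.
Across a period the added protons contract the valence shell; down a group each new principal shell makes the atom larger.
Here both period and group differ, so the two effects have to be weighed against each other.
O > H: the two effects oppose for this pair; the down-group effect wins (63 vs 32 pm).
Be > O: Be lies to the left of O in period 2, so the across-period effect alone puts Be larger.
Br > Be: the two effects oppose for this pair; the down-group effect wins (114 vs 102 pm).
Li > Br: the two effects oppose for this pair; the across-period effect wins (133 vs 114 pm).
For reference (pm): H 32, Li 133, Be 102, O 63, Br 114.
So from largest to smallest: Li > Br > Be > O > H.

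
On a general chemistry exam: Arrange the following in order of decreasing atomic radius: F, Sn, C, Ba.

Ba > Sn > C > F

Across a period the added protons contract the valence shell; down a group each new principal shell makes the atom larger.
These span different periods and groups, so the two trends combine.
C > F: C lies to the left of F in period 2, so the across-period effect alone puts C larger.
Sn > C: they share group 14; the group trend gives Sn the larger value.
Ba > Sn: both effects reinforce here, so Ba is clearly the larger of the two.
Approximate values (pm): C 75, F 64, Sn 140, Ba 196.
So from largest to smallest: Ba > Sn > C > F.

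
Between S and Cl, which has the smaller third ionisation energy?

S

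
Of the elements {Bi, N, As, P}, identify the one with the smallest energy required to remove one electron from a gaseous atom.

Bi

N is in period 2, group 15; P is in period 3, group 15; As is in period 4, group 15; Bi is in period 6, group 15.
Across a period the outer electron is held more tightly (higher IE₁); down a group it sits in a higher shell, more shielded, and comes off more easily.
All are in group 15, so first ionization energy increases up the group.
The smallest energy required to remove one electron from a gaseous atom among these belongs to Bi.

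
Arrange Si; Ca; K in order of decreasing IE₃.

Ca, K, Si

Consider each +2 ion: Si²⁺ still has 2 valence electrons; Ca²⁺ is the bare [Ar] core; K²⁺ is already 1 electron into the core.
Core electrons are held far more tightly than valence electrons, so K and Ca top the IE_3 order.
Approximate IE_3 values (kJ/mol): Si 3232, Ca 4912, K 4420.
Hence IE_3: Si < K < Ca.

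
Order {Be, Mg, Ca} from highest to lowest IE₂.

Be > Mg > Ca

After 1 electron has been removed, what remains? Be⁺ still has 1 valence electron; Mg⁺ still has 1 valence electron; Ca⁺ still has 1 valence electron.
All are still removing valence electrons, so compare the +1 ions as you would atoms: IE_2 generally rises across a period (higher Z_eff) and falls down a group (larger shell), subject to the usual subshell exceptions.
Valence configurations: Be⁺ [He]2s¹, Mg⁺ [Ne]3s¹, Ca⁺ [Ar]4s¹.
Approximate IE_2 values (kJ/mol): Be 1757, Mg 1451, Ca 1145.
Hence IE_2: Ca < Mg < Be.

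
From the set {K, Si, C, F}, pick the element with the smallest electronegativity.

K

C is in period 2, group 14; F is in period 2, group 17; Si is in period 3, group 14; K is in period 4, group 1.
Electronegativity increases across a period and decreases down a group, tracking effective nuclear charge and atomic size.
Here both period and group differ, so the two effects have to be weighed against each other.
Si > K: both effects reinforce here, so Si is clearly the higher of the two.
C > Si: C sits above Si in group 14, so the down-group effect alone puts C higher.
F > C: both are in period 2; the period trend gives F the larger value.
Approximate values (Pauling): C 2.55, F 3.98, Si 1.90, K 0.82.
The smallest electronegativity among these belongs to K.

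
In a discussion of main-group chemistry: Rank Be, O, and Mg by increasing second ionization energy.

Mg < Be < O

After 1 electron has been removed, what remains? Be⁺ still has 1 valence electron; O⁺ still has 5 valence electrons; Mg⁺ still has 1 valence electron.
All are still removing valence electrons, so compare the +1 ions as you would atoms: IE_2 generally rises across a period (higher Z_eff) and falls down a group (larger shell), subject to the usual subshell exceptions.
Valence configurations: Be⁺ [He]2s¹, O⁺ [He]2s²2p³, Mg⁺ [Ne]3s¹.
Tabulated IE_2 (kJ/mol): Be 1757, O 3388, Mg 1451.
Overall IE_2 order: Mg < Be < O.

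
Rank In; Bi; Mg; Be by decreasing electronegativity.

Bi > In > Be > Mg

Be is in period 2, group 2; Mg is in period 3, group 2; In is in period 5, group 13; Bi is in period 6, group 15.
Electronegativity increases across a period and decreases down a group, tracking effective nuclear charge and atomic size.
These span different periods and groups, so the two trends combine.
Be > Mg: Be sits above Mg in group 2, so the down-group effect alone puts Be higher.
In > Be: period and group pull opposite ways; the across-period shift dominates (1.78 vs 1.57).
Bi > In: the two effects oppose for this pair; the across-period effect wins (2.02 vs 1.78).
For reference (Pauling): Be 1.57, Mg 1.31, In 1.78, Bi 2.02.
So from highest to lowest: Bi > In > Be > Mg.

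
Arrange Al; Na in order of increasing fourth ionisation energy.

After 3 electrons have been removed, what remains? Al³⁺ is the bare [Ne] core; Na³⁺ is already 2 electrons into the core.
All of these are removing an electron from a noble-gas core or deeper; the smaller core (lower principal quantum number) is held far more tightly, and within a period the higher nuclear charge binds the same core more tightly.
Tabulated IE_4 (kJ/mol): Al 11577, Na 9543.
Hence IE_4: Na < Al.

Na < Al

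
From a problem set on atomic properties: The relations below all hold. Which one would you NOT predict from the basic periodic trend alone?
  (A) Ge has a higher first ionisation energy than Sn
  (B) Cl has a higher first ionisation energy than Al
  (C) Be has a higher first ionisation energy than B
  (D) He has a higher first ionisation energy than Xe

The general trend: first ionisation energy increases across a period and decreases down a group.
(A) Ge (period 4, group 14) vs Sn (period 5, group 14): the stated order agrees with the simple trend.
(B) Cl (period 3, group 17) vs Al (period 3, group 13): the stated order agrees with the simple trend.
(C) Be (period 2, group 2) vs B (period 2, group 13): the stated order contradicts the simple trend.
(D) He (period 1, group 18) vs Xe (period 5, group 18): the stated order agrees with the simple trend.
The exception is (C): removing B's lone 2p electron is easier than breaking Be's filled 2s².

(C)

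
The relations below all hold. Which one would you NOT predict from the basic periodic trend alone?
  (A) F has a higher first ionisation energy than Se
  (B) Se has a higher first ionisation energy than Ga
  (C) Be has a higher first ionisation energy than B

The general trend: first ionisation energy increases across a period and decreases down a group.
(A) F (period 2, group 17) vs Se (period 4, group 16): the stated order agrees with the simple trend.
(B) Se (period 4, group 16) vs Ga (period 4, group 13): the stated order agrees with the simple trend.
(C) Be (period 2, group 2) vs B (period 2, group 13): the stated order contradicts the simple trend.
The exception is (C): removing B's lone 2p electron is easier than breaking Be's filled 2s².

(C)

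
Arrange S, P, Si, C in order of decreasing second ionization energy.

C > S > P > Si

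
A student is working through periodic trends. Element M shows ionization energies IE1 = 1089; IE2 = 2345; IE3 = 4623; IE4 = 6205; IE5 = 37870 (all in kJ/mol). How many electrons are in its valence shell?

Look for the largest jump between consecutive ionization energies: IE5/IE4 ≈ 6.1, far larger than any earlier ratio.
That jump marks the point where a core electron is being removed. So the atom has 4 valence electrons.

4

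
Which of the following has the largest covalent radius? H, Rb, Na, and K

Rb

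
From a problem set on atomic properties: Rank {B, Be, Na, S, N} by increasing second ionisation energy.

Be < S < B < N < Na

The second ionization energy removes an electron from the +1 ion. For each element: B⁺ still has 2 valence electrons; Be⁺ still has 1 valence electron; Na⁺ is the bare [Ne] core; S⁺ still has 5 valence electrons; N⁺ still has 4 valence electrons.
Core electrons are held far more tightly than valence electrons, so Na tops the IE_2 order.
Valence configurations: B⁺ [He]2s², Be⁺ [He]2s¹, S⁺ [Ne]3s²3p³, N⁺ [He]2s²2p².
Tabulated IE_2 (kJ/mol): B 2427, Be 1757, Na 4562, S 2252, N 2856.
Putting it together, IE_2: Be < S < B < N < Na.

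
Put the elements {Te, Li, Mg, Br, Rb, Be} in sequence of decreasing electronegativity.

Br, Te, Be, Mg, Li, Rb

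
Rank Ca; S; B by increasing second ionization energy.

Ca, S, B

The second ionization energy removes an electron from the +1 ion. For each element: Ca⁺ still has 1 valence electron; S⁺ still has 5 valence electrons; B⁺ still has 2 valence electrons.
All are still removing valence electrons, so compare the +1 ions as you would atoms: IE_2 generally rises across a period (higher Z_eff) and falls down a group (larger shell), subject to the usual subshell exceptions.
Valence configurations: Ca⁺ [Ar]4s¹, S⁺ [Ne]3s²3p³, B⁺ [He]2s².
Tabulated IE_2 (kJ/mol): Ca 1145, S 2252, B 2427.
So the second ionization energies run Ca < S < B.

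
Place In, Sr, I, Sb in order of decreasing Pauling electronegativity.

I > Sb > In > Sr

Sr is in period 5, group 2; In is in period 5, group 13; Sb is in period 5, group 15; I is in period 5, group 17.
Electronegativity increases across a period and decreases down a group, tracking effective nuclear charge and atomic size.
All lie in period 5, so electronegativity increases left to right.
So from highest to lowest: I > Sb > In > Sr.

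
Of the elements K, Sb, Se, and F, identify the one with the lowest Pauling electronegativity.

K

F is in period 2, group 17; K is in period 4, group 1; Se is in period 4, group 16; Sb is in period 5, group 15.
Smaller atoms with higher effective nuclear charge are more electronegative.
These span different periods and groups, so the two trends combine.
Sb > K: period and group pull opposite ways; the across-period shift dominates (2.05 vs 0.82).
Se > Sb: relative to Sb, both the across-period and down-group shifts push Se's electronegativity up.
F > Se: relative to Se, both the across-period and down-group shifts push F's electronegativity up.
For reference (Pauling): F 3.98, K 0.82, Se 2.55, Sb 2.05.
The lowest Pauling electronegativity among these belongs to K.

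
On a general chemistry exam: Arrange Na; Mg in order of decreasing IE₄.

IE_4 is the cost of taking one more electron from the +3 cation: Na³⁺ is already 2 electrons into the core; Mg³⁺ is already 1 electron into the core.
All of these are removing an electron from a noble-gas core or deeper; the smaller core (lower principal quantum number) is held far more tightly, and within a period the higher nuclear charge binds the same core more tightly.
Tabulated IE_4 (kJ/mol): Na 9543, Mg 10543.
Hence IE_4: Na < Mg.

Mg > Na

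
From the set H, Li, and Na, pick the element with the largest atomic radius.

H is in period 1, group 1; Li is in period 2, group 1; Na is in period 3, group 1.
Across a period the added protons contract the valence shell; down a group each new principal shell makes the atom larger.
All are in group 1, so atomic radius increases down the group.
The largest atomic radius among these belongs to Na.

Na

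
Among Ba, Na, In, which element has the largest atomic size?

Moving right in a period, electrons are added to the same shell under a stronger nuclear pull, so atoms get smaller; moving down, a new shell is opened and atoms get larger.
These span different periods and groups, so the two trends combine.
Na > In: period and group pull opposite ways; the across-period shift dominates (155 vs 142 pm).
Ba > Na: the two effects oppose for this pair; the down-group effect wins (196 vs 155 pm).
Tabulated atomic radius (pm): Na 155, In 142, Ba 196.
The largest atomic size among these belongs to Ba.

Ba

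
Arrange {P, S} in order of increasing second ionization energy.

The second ionization energy removes an electron from the +1 ion. For each element: P⁺ still has 4 valence electrons; S⁺ still has 5 valence electrons.
All are still removing valence electrons, so compare the +1 ions as you would atoms: IE_2 generally rises across a period (higher Z_eff) and falls down a group (larger shell), subject to the usual subshell exceptions.
Valence configurations: P⁺ [Ne]3s²3p², S⁺ [Ne]3s²3p³.
Approximate IE_2 values (kJ/mol): P 1907, S 2252.
Hence IE_2: P < S.

P, S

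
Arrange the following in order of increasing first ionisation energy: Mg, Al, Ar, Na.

Na is in period 3, group 1; Mg is in period 3, group 2; Al is in period 3, group 13; Ar is in period 3, group 18.
Removing the outermost electron gets harder across a period and easier down a group.
All lie in period 3; the across-period trend (first ionization energy increases left to right) applies, with the exception below.
Note the exception: Mg has a higher first ionization energy than Al, contrary to the simple trend — Al's single 3p electron is easier to remove than one from Mg's filled 3s².
Approximate values (kJ/mol): Na 496, Mg 738, Al 578, Ar 1521.
So from lowest to highest: Na < Al < Mg < Ar.

Na, Al, Mg, Ar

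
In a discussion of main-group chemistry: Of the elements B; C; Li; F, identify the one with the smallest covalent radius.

F

Li is in period 2, group 1; B is in period 2, group 13; C is in period 2, group 14; F is in period 2, group 17.
Across a period the added protons contract the valence shell; down a group each new principal shell makes the atom larger.
All lie in period 2, so atomic radius increases right to left.
The smallest covalent radius among these belongs to F.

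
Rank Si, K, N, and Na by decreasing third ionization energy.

The third ionization energy removes an electron from the +2 ion. For each element: Si²⁺ still has 2 valence electrons; K²⁺ is already 1 electron into the core; N²⁺ still has 3 valence electrons; Na²⁺ is already 1 electron into the core.
Usually core removal costs more than valence removal, but here the competition is close: a tightly held n=2 valence electron can cost more to remove than an n=3 core electron, so the actual values have to decide it.
Valence configurations: Si²⁺ [Ne]3s², N²⁺ [He]2s²2p¹.
The numbers (kJ/mol): Si 3232, K 4420, N 4578, Na 6910.
So the third ionization energies run Si < K < N < Na.

Na > N > K > Si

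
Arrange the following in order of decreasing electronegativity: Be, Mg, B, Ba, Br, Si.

Be is in period 2, group 2; B is in period 2, group 13; Mg is in period 3, group 2; Si is in period 3, group 14; Br is in period 4, group 17; Ba is in period 6, group 2.
EN rises left→right (higher Z_eff, smaller atoms) and falls top→bottom (larger, more shielded atoms).
Neither a single period nor a single group — weigh both effects.
Mg > Ba: they share group 2; the group trend gives Mg the larger value.
Be > Mg: they share group 2; the group trend gives Be the larger value.
Si > Be: period and group pull opposite ways; the across-period shift dominates (1.90 vs 1.57).
B > Si: the two effects oppose for this pair; the down-group effect wins (2.04 vs 1.90).
Br > B: the two effects oppose for this pair; the across-period effect wins (2.96 vs 2.04).
Approximate values (Pauling): Be 1.57, B 2.04, Mg 1.31, Si 1.90, Br 2.96, Ba 0.89.
So from highest to lowest: Br > B > Si > Be > Mg > Ba.

Br > B > Si > Be > Mg > Ba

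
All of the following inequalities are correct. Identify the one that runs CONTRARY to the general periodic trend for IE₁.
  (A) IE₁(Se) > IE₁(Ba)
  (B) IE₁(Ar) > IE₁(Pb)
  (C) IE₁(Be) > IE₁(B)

The general trend: IE₁ increases across a period and decreases down a group.
(A) Se (period 4, group 16) vs Ba (period 6, group 2): the stated order agrees with the simple trend.
(B) Ar (period 3, group 18) vs Pb (period 6, group 14): the stated order agrees with the simple trend.
(C) Be (period 2, group 2) vs B (period 2, group 13): the stated order contradicts the simple trend.
The exception is (C): removing B's lone 2p electron is easier than breaking Be's filled 2s².

(C)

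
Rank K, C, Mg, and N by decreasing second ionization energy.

K > N > C > Mg

IE_2 is the cost of taking one more electron from the +1 cation: K⁺ is the bare [Ar] core; C⁺ still has 3 valence electrons; Mg⁺ still has 1 valence electron; N⁺ still has 4 valence electrons.
Pulling an electron out of a noble-gas core costs far more than removing a remaining valence electron, so K sits at the high end of IE_2.
Valence configurations: C⁺ [He]2s²2p¹, Mg⁺ [Ne]3s¹, N⁺ [He]2s²2p².
Approximate IE_2 values (kJ/mol): K 3052, C 2353, Mg 1451, N 2856.
Overall IE_2 order: Mg < C < N < K.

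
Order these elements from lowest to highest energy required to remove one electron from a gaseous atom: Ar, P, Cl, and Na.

Na < P < Cl < Ar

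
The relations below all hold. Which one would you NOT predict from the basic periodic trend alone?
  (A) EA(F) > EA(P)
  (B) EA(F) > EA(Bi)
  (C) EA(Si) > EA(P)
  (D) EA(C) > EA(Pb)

(C)

The general trend: electron affinity increases across a period and decreases down a group.
(A) F (period 2, group 17) vs P (period 3, group 15): the stated order agrees with the simple trend.
(B) F (period 2, group 17) vs Bi (period 6, group 15): the stated order agrees with the simple trend.
(C) Si (period 3, group 14) vs P (period 3, group 15): the stated order contradicts the simple trend.
(D) C (period 2, group 14) vs Pb (period 6, group 14): the stated order agrees with the simple trend.
The exception is (C): adding an electron to P's half-filled 3p³ is unfavourable, so Si (3p²) has the more exothermic EA.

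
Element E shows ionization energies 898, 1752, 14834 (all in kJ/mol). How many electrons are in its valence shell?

Look for the largest jump between consecutive ionization energies: IE3/IE2 ≈ 8.5, far larger than any earlier ratio.
That jump marks the point where a core electron is being removed. So the atom has 2 valence electrons.

2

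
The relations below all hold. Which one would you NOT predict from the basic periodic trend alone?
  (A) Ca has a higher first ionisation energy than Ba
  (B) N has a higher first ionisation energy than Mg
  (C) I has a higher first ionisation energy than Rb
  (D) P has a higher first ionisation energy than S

The general trend: first ionisation energy increases across a period and decreases down a group.
(A) Ca (period 4, group 2) vs Ba (period 6, group 2): the stated order agrees with the simple trend.
(B) N (period 2, group 15) vs Mg (period 3, group 2): the stated order agrees with the simple trend.
(C) I (period 5, group 17) vs Rb (period 5, group 1): the stated order agrees with the simple trend.
(D) P (period 3, group 15) vs S (period 3, group 16): the stated order contradicts the simple trend.
The exception is (D): S (3p⁴) ionizes more easily than half-filled P (3p³) because the paired 3p electron in S is pushed out by e⁻–e⁻ repulsion.

(D)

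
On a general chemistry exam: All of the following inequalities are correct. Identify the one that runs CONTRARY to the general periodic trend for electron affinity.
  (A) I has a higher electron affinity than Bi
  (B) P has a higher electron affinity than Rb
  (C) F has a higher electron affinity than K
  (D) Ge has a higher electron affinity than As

The general trend: electron affinity increases across a period and decreases down a group.
(A) I (period 5, group 17) vs Bi (period 6, group 15): the stated order agrees with the simple trend.
(B) P (period 3, group 15) vs Rb (period 5, group 1): the stated order agrees with the simple trend.
(C) F (period 2, group 17) vs K (period 4, group 1): the stated order agrees with the simple trend.
(D) Ge (period 4, group 14) vs As (period 4, group 15): the stated order contradicts the simple trend.
The exception is (D): adding an electron to As's half-filled 4p³ is unfavourable, so Ge (4p²) has the more exothermic EA.

(D)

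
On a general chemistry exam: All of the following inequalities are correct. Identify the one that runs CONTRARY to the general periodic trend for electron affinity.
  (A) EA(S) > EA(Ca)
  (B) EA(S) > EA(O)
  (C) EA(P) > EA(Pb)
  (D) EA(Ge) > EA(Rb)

(B)

The general trend: electron affinity increases across a period and decreases down a group.
(A) S (period 3, group 16) vs Ca (period 4, group 2): the stated order agrees with the simple trend.
(B) S (period 3, group 16) vs O (period 2, group 16): the stated order contradicts the simple trend.
(C) P (period 3, group 15) vs Pb (period 6, group 14): the stated order agrees with the simple trend.
(D) Ge (period 4, group 14) vs Rb (period 5, group 1): the stated order agrees with the simple trend.
The exception is (B): the compact 2p subshell of O repels the added electron more than S's larger 3p does.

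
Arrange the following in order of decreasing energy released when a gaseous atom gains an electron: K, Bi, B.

B is in period 2, group 13; K is in period 4, group 1; Bi is in period 6, group 15.
Electron affinity generally becomes more exothermic across a period toward the halogens and less exothermic down a group.
Here both period and group differ, so the two effects have to be weighed against each other.
K > B: this pair runs against the simple trend — see the exception note.
Bi > K: the two effects oppose for this pair; the across-period effect wins (91 vs 48 kJ/mol).
Note the exception: K has a higher electron affinity than B, contrary to the simple trend — B's ns²np¹ configuration gives only a small electron affinity — the sparsely filled np subshell binds an added electron weakly.
For reference (kJ/mol): B 27, K 48, Bi 91.
So from highest to lowest: Bi > K > B.

Bi > K > B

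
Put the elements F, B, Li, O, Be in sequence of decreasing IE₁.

F > O > Be > B > Li

Li is in period 2, group 1; Be is in period 2, group 2; B is in period 2, group 13; O is in period 2, group 16; F is in period 2, group 17.
Across a period the outer electron is held more tightly (higher IE₁); down a group it sits in a higher shell, more shielded, and comes off more easily.
All lie in period 2; the across-period trend (first ionization energy increases left to right) applies, with the exception below.
Note the exception: Be has a higher first ionization energy than B, contrary to the simple trend — removing B's lone 2p electron is easier than breaking Be's filled 2s².
Approximate values (kJ/mol): Li 520, Be 900, B 801, O 1314, F 1681.
So from highest to lowest: F > O > Be > B > Li.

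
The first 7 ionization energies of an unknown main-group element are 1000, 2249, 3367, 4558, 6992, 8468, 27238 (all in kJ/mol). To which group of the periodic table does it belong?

Group 16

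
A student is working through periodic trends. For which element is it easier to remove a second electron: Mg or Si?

Mg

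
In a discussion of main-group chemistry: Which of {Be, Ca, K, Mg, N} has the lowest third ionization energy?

K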